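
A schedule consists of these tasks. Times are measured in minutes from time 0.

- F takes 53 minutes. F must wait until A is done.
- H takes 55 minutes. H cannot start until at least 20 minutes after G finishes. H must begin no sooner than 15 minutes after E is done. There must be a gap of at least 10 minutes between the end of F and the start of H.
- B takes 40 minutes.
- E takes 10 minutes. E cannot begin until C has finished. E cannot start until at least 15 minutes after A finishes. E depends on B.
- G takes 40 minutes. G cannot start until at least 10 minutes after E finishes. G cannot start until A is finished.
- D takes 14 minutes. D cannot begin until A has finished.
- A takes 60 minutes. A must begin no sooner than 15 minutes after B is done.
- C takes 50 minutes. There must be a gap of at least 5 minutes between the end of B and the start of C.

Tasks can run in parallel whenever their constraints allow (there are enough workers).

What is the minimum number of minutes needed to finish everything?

Nothing blocks B, so it runs from minute 0 to minute 40.
C waits on B (finishes minute 40, plus 5-minute gap → minute 45), so it starts at minute 45 and finishes at 45 + 50 = minute 95.
A waits on B (finishes minute 40, plus 15-minute gap → minute 55), so it starts at minute 55 and finishes at 55 + 60 = minute 115.
After A (finishes minute 115), F can start at minute 115 and finishes at minute 168.
For E: C (finishes minute 95); A (finishes minute 115, plus 15-minute gap → minute 130); B (finishes minute 40). Taking the maximum gives a start of minute 130, and it finishes at 130 + 10 = minute 140.
For G: E (finishes minute 140, plus 10-minute gap → minute 150); A (finishes minute 115). Taking the maximum gives a start of minute 150, and it finishes at 150 + 40 = minute 190.
For H: G (finishes minute 190, plus 20-minute gap → minute 210); E (finishes minute 140, plus 15-minute gap → minute 155); F (finishes minute 168, plus 10-minute gap → minute 178). Taking the maximum gives a start of minute 210, and it finishes at 210 + 55 = minute 265.
After A (finishes minute 115), D can start at minute 115 and finishes at minute 129.
All tasks are finished once the last one completes. Finish times: A at 115, B at 40, C at 95, D at 129, E at 140, F at 168, G at 190, H at 265. The latest is minute 265.

265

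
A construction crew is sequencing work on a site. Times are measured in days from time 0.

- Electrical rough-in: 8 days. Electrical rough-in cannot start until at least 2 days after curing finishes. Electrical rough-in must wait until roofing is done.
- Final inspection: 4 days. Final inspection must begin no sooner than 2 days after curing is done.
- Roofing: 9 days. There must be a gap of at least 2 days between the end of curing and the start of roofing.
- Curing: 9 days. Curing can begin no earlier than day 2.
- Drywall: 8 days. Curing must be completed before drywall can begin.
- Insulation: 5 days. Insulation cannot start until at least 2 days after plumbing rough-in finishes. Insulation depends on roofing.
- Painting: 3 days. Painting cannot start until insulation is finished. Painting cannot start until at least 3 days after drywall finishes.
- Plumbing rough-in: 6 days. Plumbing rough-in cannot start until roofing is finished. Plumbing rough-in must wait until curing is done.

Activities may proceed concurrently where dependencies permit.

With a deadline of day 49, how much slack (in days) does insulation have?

11

Curing cannot begin until its own release at day 2. It runs from day 2 to 2 + 9 = day 11.
Roofing cannot begin until curing (finishes day 11, plus 2-day gap → day 13). It runs from day 13 to 13 + 9 = day 22.
Plumbing rough-in needs all of roofing (finishes day 22); curing (finishes day 11). That puts its earliest start at day 22; it finishes at 22 + 6 = day 28.
Insulation has to wait for plumbing rough-in (finishes day 28, plus 2-day gap → day 30); roofing (finishes day 22). The latest of these is day 30, so insulation runs day 30 to 30 + 5 = day 35.

Working backward from the deadline:
Nothing follows painting; the deadline of day 49 is its only limit. It must start by 49 − 3 = day 46.
Insulation has to be done before painting (must start by day 46). That means finishing by day 46, i.e. starting by 46 − 5 = day 41.
So insulation can start as early as day 30 and as late as day 41, giving 41 − 30 = 11 days of slack.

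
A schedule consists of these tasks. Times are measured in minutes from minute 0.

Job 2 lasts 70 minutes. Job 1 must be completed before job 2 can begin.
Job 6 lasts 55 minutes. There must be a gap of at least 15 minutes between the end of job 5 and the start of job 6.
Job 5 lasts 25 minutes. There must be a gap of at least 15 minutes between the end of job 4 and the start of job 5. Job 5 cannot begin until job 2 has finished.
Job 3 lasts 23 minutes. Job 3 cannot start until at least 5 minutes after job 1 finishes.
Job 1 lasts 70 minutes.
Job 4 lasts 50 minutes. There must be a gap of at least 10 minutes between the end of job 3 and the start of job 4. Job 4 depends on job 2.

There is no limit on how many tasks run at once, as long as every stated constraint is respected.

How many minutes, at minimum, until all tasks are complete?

Nothing blocks job 1, so it runs from minute 0 to minute 70.
Job 3 cannot begin until job 1 (finishes minute 70, plus 5-minute gap → minute 75). It runs from minute 75 to 75 + 23 = minute 98.
Job 2 waits on job 1 (finishes minute 70), so it starts at minute 70 and finishes at 70 + 70 = minute 140.
Job 4 has to wait for job 3 (finishes minute 98, plus 10-minute gap → minute 108); job 2 (finishes minute 140). The latest of these is minute 140, so job 4 runs minute 140 to 140 + 50 = minute 190.
Job 5 needs all of job 4 (finishes minute 190, plus 15-minute gap → minute 205); job 2 (finishes minute 140). That puts its earliest start at minute 205; it finishes at 205 + 25 = minute 230.
Job 6 waits on job 5 (finishes minute 230, plus 15-minute gap → minute 245), so it starts at minute 245 and finishes at 245 + 55 = minute 300.
All tasks are finished once the last one completes. Finish times: Job 1 at 70, Job 2 at 140, Job 3 at 98, Job 4 at 190, Job 5 at 230, Job 6 at 300. The latest is minute 300.

300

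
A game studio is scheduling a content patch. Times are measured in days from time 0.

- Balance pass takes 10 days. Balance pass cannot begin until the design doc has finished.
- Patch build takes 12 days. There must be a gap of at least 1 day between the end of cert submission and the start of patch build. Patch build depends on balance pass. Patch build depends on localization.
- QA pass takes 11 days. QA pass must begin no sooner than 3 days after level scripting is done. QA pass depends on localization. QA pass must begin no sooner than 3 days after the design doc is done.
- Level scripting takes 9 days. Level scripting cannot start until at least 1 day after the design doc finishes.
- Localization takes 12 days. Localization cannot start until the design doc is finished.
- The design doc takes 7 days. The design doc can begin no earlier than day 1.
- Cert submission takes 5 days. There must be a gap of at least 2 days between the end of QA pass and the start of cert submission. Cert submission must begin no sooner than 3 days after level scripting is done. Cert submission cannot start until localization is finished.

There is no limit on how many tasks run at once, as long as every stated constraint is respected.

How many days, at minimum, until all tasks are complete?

52

The design doc waits on its own release at day 1, so it starts at day 1 and finishes at 1 + 7 = day 8.
Localization waits on the design doc (finishes day 8), so it starts at day 8 and finishes at 8 + 12 = day 20.
Balance pass cannot begin until the design doc (finishes day 8). It runs from day 8 to 8 + 10 = day 18.
Level scripting waits on the design doc (finishes day 8, plus 1-day gap → day 9), so it starts at day 9 and finishes at 9 + 9 = day 18.
For QA pass: level scripting (finishes day 18, plus 3-day gap → day 21); localization (finishes day 20); the design doc (finishes day 8, plus 3-day gap → day 11). Taking the maximum gives a start of day 21, and it finishes at 21 + 11 = day 32.
Cert submission has to wait for QA pass (finishes day 32, plus 2-day gap → day 34); level scripting (finishes day 18, plus 3-day gap → day 21); localization (finishes day 20). The latest of these is day 34, so cert submission runs day 34 to 34 + 5 = day 39.
Patch build needs all of cert submission (finishes day 39, plus 1-day gap → day 40); balance pass (finishes day 18); localization (finishes day 20). That puts its earliest start at day 40; it finishes at 40 + 12 = day 52.
All tasks are finished once the last one completes. Finish times: The design doc at 8, Level scripting at 18, Balance pass at 18, Localization at 20, QA pass at 32, Cert submission at 39, Patch build at 52. The latest is day 52.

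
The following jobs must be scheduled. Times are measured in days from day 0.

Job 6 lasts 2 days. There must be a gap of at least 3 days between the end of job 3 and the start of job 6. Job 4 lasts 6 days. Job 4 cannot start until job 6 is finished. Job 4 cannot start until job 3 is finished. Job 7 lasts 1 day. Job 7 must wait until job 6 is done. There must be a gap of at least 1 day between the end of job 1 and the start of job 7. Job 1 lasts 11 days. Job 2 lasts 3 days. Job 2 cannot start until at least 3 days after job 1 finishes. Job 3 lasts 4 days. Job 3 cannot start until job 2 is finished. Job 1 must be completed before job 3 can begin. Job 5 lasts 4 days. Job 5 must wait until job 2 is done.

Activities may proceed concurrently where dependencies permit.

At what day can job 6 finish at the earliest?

26

Job 1 has no prerequisites, so it starts at day 0 and finishes at day 11.
Job 2 waits on job 1 (finishes day 11, plus 3-day gap → day 14), so it starts at day 14 and finishes at 14 + 3 = day 17.
Job 3 cannot start until job 2 (finishes day 17); job 1 (finishes day 11). The controlling bound is day 17, so job 3 finishes at 17 + 4 = day 21.
Job 6 cannot begin until job 3 (finishes day 21, plus 3-day gap → day 24). It runs from day 24 to 24 + 2 = day 26.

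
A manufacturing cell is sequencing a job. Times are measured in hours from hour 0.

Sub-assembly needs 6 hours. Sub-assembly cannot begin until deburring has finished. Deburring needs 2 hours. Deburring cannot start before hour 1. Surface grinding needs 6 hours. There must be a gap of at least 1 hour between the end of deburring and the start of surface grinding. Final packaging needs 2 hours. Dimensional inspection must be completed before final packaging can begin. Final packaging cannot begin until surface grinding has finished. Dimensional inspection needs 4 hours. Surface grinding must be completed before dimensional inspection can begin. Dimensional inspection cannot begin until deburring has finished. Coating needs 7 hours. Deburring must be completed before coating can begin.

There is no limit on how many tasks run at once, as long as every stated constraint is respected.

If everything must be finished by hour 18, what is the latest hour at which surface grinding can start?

Final packaging has no dependents, so it just needs to finish by hour 18. Starting by 18 − 2 = hour 16 achieves that.
Dimensional inspection has to be done before final packaging (must start by hour 16). That means finishing by hour 16, i.e. starting by 16 − 4 = hour 12.
Surface grinding must finish in time for dimensional inspection (must start by hour 12); final packaging (must start by hour 16). The tightest is hour 12, so surface grinding must start by 12 − 6 = hour 6.

6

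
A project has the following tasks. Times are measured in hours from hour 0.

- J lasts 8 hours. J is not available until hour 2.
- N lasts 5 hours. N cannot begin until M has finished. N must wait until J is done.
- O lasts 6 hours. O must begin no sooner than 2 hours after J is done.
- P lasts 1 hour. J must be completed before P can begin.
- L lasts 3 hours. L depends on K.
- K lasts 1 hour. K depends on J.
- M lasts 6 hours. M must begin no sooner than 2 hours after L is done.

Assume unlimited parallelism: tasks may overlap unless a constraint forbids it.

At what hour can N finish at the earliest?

After its own release at hour 2, J can start at hour 2 and finishes at hour 10.
K waits on J (finishes hour 10), so it starts at hour 10 and finishes at 10 + 1 = hour 11.
L cannot begin until K (finishes hour 11). It runs from hour 11 to 11 + 3 = hour 14.
M cannot begin until L (finishes hour 14, plus 2-hour gap → hour 16). It runs from hour 16 to 16 + 6 = hour 22.
N cannot start until M (finishes hour 22); J (finishes hour 10). The controlling bound is hour 22, so N finishes at 22 + 5 = hour 27.

27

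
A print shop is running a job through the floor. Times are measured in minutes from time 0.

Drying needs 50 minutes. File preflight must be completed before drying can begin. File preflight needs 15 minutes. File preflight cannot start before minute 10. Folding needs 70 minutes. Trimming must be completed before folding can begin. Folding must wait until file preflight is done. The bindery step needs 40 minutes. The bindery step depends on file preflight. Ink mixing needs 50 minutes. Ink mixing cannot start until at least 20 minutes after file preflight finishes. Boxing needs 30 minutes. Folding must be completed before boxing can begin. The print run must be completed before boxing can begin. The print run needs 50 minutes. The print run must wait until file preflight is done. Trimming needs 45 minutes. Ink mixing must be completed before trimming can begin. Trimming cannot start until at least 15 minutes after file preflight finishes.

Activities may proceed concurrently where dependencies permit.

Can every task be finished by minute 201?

No

After its own release at minute 10, file preflight can start at minute 10 and finishes at minute 25.
After file preflight (finishes minute 25), the bindery step can start at minute 25 and finishes at minute 65.
Drying cannot begin until file preflight (finishes minute 25). It runs from minute 25 to 25 + 50 = minute 75.
The print run waits on file preflight (finishes minute 25), so it starts at minute 25 and finishes at 25 + 50 = minute 75.
After file preflight (finishes minute 25, plus 20-minute gap → minute 45), ink mixing can start at minute 45 and finishes at minute 95.
For trimming: ink mixing (finishes minute 95); file preflight (finishes minute 25, plus 15-minute gap → minute 40). Taking the maximum gives a start of minute 95, and it finishes at 95 + 45 = minute 140.
Folding has to wait for trimming (finishes minute 140); file preflight (finishes minute 25). The latest of these is minute 140, so folding runs minute 140 to 140 + 70 = minute 210.
Boxing cannot start until folding (finishes minute 210); the print run (finishes minute 75). The controlling bound is minute 210, so boxing finishes at 210 + 30 = minute 240.
The earliest everything can be done is minute 240, which is after the deadline of 201, so it is not possible.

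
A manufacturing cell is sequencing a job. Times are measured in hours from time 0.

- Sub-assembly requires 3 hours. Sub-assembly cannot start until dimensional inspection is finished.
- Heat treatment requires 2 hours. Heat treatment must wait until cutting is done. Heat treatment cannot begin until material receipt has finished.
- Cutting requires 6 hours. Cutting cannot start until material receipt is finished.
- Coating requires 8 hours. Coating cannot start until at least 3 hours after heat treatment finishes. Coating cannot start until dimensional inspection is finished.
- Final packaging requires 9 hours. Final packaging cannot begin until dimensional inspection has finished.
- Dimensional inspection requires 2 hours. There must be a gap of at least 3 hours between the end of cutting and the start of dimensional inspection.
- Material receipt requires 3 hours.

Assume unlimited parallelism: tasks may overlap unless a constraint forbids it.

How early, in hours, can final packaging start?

Material receipt has no prerequisites, so it starts at hour 0 and finishes at hour 3.
Cutting cannot begin until material receipt (finishes hour 3). It runs from hour 3 to 3 + 6 = hour 9.
Dimensional inspection waits on cutting (finishes hour 9, plus 3-hour gap → hour 12), so it starts at hour 12 and finishes at 12 + 2 = hour 14.
Final packaging waits on dimensional inspection (finishes hour 14), so the earliest it can start is hour 14.

14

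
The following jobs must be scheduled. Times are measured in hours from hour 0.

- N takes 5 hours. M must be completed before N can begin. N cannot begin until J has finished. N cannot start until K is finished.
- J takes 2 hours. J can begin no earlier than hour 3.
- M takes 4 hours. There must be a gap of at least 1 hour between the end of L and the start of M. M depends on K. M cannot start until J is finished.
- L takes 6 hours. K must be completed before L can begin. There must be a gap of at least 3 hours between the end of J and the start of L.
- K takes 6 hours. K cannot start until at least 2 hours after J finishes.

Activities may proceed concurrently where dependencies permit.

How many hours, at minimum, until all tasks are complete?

29

After its own release at hour 3, J can start at hour 3 and finishes at hour 5.
After J (finishes hour 5, plus 2-hour gap → hour 7), K can start at hour 7 and finishes at hour 13.
L has to wait for K (finishes hour 13); J (finishes hour 5, plus 3-hour gap → hour 8). The latest of these is hour 13, so L runs hour 13 to 13 + 6 = hour 19.
For M: L (finishes hour 19, plus 1-hour gap → hour 20); K (finishes hour 13); J (finishes hour 5). Taking the maximum gives a start of hour 20, and it finishes at 20 + 4 = hour 24.
N has to wait for M (finishes hour 24); J (finishes hour 5); K (finishes hour 13). The latest of these is hour 24, so N runs hour 24 to 24 + 5 = hour 29.
All tasks are finished once the last one completes. Finish times: J at 5, K at 13, L at 19, M at 24, N at 29. The latest is hour 29.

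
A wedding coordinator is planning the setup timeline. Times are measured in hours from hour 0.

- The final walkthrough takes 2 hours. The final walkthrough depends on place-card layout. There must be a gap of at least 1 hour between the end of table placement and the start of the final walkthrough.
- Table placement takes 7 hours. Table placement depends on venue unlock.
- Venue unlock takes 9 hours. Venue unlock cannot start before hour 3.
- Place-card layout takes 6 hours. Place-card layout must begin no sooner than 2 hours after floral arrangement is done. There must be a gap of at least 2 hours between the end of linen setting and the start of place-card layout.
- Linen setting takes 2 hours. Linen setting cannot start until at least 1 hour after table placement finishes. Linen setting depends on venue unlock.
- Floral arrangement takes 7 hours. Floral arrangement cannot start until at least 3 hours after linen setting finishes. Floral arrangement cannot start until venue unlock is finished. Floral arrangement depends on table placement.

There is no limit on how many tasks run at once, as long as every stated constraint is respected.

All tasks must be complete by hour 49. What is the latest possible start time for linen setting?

27

To finish by hour 49, the final walkthrough (duration 2) must start no later than hour 47.
Place-card layout has to be done before the final walkthrough (must start by hour 47). That means finishing by hour 47, i.e. starting by 47 − 6 = hour 41.
Floral arrangement must finish before place-card layout (must start by hour 41, minus 2-hour gap → hour 39). With a 7-hour duration, floral arrangement must start by 39 − 7 = hour 32.
Linen setting feeds floral arrangement (must start by hour 32, minus 3-hour gap → hour 29); place-card layout (must start by hour 41, minus 2-hour gap → hour 39). Taking the minimum, linen setting must finish by hour 29 and start by 29 − 2 = hour 27.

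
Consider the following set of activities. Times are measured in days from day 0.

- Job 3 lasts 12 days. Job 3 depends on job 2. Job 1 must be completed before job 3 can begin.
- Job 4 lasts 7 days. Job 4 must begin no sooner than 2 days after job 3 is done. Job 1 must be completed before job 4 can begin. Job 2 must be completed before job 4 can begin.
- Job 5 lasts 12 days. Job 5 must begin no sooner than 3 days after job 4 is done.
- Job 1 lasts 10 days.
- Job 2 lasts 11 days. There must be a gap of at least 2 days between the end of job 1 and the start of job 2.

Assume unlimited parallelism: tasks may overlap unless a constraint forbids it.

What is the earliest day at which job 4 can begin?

Nothing blocks job 1, so it runs from day 0 to day 10.
Job 2 cannot begin until job 1 (finishes day 10, plus 2-day gap → day 12). It runs from day 12 to 12 + 11 = day 23.
For job 3: job 2 (finishes day 23); job 1 (finishes day 10). Taking the maximum gives a start of day 23, and it finishes at 23 + 12 = day 35.
Job 4 waits on job 3 (finishes day 35, plus 2-day gap → day 37); job 1 (finishes day 10); job 2 (finishes day 23). The latest of these is day 37, which is the earliest job 4 can start.

37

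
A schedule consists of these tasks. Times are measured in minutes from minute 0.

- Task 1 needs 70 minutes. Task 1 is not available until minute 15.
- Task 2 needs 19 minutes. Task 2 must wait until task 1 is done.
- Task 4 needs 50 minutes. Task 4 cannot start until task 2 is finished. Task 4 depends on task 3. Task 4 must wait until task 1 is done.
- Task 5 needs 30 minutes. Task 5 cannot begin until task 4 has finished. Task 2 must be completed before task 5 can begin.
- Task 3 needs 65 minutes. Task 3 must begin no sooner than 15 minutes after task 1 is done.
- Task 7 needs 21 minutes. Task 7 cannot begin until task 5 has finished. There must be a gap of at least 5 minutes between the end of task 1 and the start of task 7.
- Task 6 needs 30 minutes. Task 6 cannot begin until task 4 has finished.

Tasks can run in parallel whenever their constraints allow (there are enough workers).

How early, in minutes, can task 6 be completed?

Task 1 waits on its own release at minute 15, so it starts at minute 15 and finishes at 15 + 70 = minute 85.
After task 1 (finishes minute 85, plus 15-minute gap → minute 100), task 3 can start at minute 100 and finishes at minute 165.
Task 2 waits on task 1 (finishes minute 85), so it starts at minute 85 and finishes at 85 + 19 = minute 104.
For task 4: task 2 (finishes minute 104); task 3 (finishes minute 165); task 1 (finishes minute 85). Taking the maximum gives a start of minute 165, and it finishes at 165 + 50 = minute 215.
Task 6 waits on task 4 (finishes minute 215), so it starts at minute 215 and finishes at 215 + 30 = minute 245.

245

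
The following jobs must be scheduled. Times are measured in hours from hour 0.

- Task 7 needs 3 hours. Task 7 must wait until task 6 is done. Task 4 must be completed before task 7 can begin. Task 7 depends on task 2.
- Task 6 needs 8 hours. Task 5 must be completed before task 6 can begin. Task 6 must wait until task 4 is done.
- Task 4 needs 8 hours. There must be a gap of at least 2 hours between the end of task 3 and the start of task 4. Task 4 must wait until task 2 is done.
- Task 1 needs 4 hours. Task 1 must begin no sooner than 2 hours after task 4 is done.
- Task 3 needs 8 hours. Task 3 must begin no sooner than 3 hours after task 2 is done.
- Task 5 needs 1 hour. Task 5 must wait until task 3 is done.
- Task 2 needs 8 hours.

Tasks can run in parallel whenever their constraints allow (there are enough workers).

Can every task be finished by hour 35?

Nothing blocks task 2, so it runs from hour 0 to hour 8.
Task 3 waits on task 2 (finishes hour 8, plus 3-hour gap → hour 11), so it starts at hour 11 and finishes at 11 + 8 = hour 19.
Task 5 cannot begin until task 3 (finishes hour 19). It runs from hour 19 to 19 + 1 = hour 20.
Task 4 cannot start until task 3 (finishes hour 19, plus 2-hour gap → hour 21); task 2 (finishes hour 8). The controlling bound is hour 21, so task 4 finishes at 21 + 8 = hour 29.
Task 6 cannot start until task 5 (finishes hour 20); task 4 (finishes hour 29). The controlling bound is hour 29, so task 6 finishes at 29 + 8 = hour 37.
For task 7: task 6 (finishes hour 37); task 4 (finishes hour 29); task 2 (finishes hour 8). Taking the maximum gives a start of hour 37, and it finishes at 37 + 3 = hour 40.
Task 1 waits on task 4 (finishes hour 29, plus 2-hour gap → hour 31), so it starts at hour 31 and finishes at 31 + 4 = hour 35.
The earliest everything can be done is hour 40, which is after the deadline of 35, so it is not possible.

No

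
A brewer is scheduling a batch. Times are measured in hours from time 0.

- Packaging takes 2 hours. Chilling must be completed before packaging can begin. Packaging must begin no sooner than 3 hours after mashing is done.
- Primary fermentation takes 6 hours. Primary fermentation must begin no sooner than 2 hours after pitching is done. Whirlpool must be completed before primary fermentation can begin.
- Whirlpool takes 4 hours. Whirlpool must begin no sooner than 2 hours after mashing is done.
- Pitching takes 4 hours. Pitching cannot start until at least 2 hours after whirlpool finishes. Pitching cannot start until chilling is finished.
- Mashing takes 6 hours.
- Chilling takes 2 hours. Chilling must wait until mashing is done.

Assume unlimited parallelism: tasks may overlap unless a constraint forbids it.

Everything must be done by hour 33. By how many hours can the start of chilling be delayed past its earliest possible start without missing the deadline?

13

Mashing has no prerequisites, so it starts at hour 0 and finishes at hour 6.
After mashing (finishes hour 6), chilling can start at hour 6 and finishes at hour 8.

Working backward from the deadline:
Primary fermentation must finish by hour 33; it takes 6 hours, so it must start by 33 − 6 = hour 27.
Pitching has to be done before primary fermentation (must start by hour 27, minus 2-hour gap → hour 25). That means finishing by hour 25, i.e. starting by 25 − 4 = hour 21.
Nothing follows packaging; the deadline of hour 33 is its only limit. It must start by 33 − 2 = hour 31.
For chilling: pitching (must start by hour 21); packaging (must start by hour 31). The most restrictive is hour 21; with a 2-hour duration, chilling must start by hour 19.
So chilling can start as early as hour 6 and as late as hour 19, giving 19 − 6 = 13 hours of slack.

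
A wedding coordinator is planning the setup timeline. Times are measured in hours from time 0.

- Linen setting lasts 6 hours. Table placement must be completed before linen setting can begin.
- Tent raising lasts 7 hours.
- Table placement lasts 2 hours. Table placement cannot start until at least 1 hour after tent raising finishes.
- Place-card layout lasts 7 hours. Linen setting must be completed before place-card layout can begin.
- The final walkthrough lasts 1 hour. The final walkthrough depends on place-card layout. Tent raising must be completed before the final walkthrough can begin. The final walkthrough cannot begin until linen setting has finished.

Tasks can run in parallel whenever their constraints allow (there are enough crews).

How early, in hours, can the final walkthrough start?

Tent raising has no prerequisites, so it starts at hour 0 and finishes at hour 7.
Table placement cannot begin until tent raising (finishes hour 7, plus 1-hour gap → hour 8). It runs from hour 8 to 8 + 2 = hour 10.
Linen setting cannot begin until table placement (finishes hour 10). It runs from hour 10 to 10 + 6 = hour 16.
After linen setting (finishes hour 16), place-card layout can start at hour 16 and finishes at hour 23.
The final walkthrough waits on place-card layout (finishes hour 23); tent raising (finishes hour 7); linen setting (finishes hour 16). The latest of these is hour 23, which is the earliest the final walkthrough can start.

23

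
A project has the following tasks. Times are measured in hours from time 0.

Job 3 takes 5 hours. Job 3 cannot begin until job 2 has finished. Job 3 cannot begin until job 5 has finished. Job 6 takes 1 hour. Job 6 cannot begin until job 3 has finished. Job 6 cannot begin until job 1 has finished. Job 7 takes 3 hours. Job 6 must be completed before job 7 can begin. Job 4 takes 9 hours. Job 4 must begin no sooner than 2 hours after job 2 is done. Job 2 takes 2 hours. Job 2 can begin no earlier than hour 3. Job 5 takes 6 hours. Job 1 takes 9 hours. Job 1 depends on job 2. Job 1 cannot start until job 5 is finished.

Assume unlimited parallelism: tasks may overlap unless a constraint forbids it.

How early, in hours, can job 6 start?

Nothing blocks job 5, so it runs from hour 0 to hour 6.
Job 2 cannot begin until its own release at hour 3. It runs from hour 3 to 3 + 2 = hour 5.
Job 3 needs all of job 2 (finishes hour 5); job 5 (finishes hour 6). That puts its earliest start at hour 6; it finishes at 6 + 5 = hour 11.
Job 1 has to wait for job 2 (finishes hour 5); job 5 (finishes hour 6). The latest of these is hour 6, so job 1 runs hour 6 to 6 + 9 = hour 15.
Job 6 waits on job 3 (finishes hour 11); job 1 (finishes hour 15). The latest of these is hour 15, which is the earliest job 6 can start.

15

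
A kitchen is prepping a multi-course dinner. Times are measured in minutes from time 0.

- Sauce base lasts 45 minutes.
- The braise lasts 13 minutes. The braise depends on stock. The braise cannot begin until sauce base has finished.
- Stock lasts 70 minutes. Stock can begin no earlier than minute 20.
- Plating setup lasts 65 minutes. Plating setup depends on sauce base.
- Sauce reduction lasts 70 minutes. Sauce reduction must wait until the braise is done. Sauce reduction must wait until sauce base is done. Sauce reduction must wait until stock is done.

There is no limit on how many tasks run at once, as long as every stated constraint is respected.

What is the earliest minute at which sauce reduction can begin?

103

Sauce base has no prerequisites, so it starts at minute 0 and finishes at minute 45.
Stock cannot begin until its own release at minute 20. It runs from minute 20 to 20 + 70 = minute 90.
The braise has to wait for stock (finishes minute 90); sauce base (finishes minute 45). The latest of these is minute 90, so the braise runs minute 90 to 90 + 13 = minute 103.
Sauce reduction waits on the braise (finishes minute 103); sauce base (finishes minute 45); stock (finishes minute 90). The latest of these is minute 103, which is the earliest sauce reduction can start.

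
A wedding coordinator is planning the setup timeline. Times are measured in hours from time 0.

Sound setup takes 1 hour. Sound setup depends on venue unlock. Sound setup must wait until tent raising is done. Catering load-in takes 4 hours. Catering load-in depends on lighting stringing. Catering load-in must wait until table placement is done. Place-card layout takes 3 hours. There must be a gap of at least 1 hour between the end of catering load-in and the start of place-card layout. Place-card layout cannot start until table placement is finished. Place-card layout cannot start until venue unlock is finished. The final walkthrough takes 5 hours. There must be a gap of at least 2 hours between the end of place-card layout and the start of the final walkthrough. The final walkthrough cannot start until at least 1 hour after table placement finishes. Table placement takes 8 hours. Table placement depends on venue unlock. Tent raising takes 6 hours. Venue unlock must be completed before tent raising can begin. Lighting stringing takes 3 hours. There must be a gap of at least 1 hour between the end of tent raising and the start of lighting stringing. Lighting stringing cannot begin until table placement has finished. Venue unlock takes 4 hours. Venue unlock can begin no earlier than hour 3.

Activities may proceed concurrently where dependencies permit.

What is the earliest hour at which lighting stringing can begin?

15

Venue unlock cannot begin until its own release at hour 3. It runs from hour 3 to 3 + 4 = hour 7.
Table placement waits on venue unlock (finishes hour 7), so it starts at hour 7 and finishes at 7 + 8 = hour 15.
Tent raising cannot begin until venue unlock (finishes hour 7). It runs from hour 7 to 7 + 6 = hour 13.
Lighting stringing waits on tent raising (finishes hour 13, plus 1-hour gap → hour 14); table placement (finishes hour 15). The latest of these is hour 15, which is the earliest lighting stringing can start.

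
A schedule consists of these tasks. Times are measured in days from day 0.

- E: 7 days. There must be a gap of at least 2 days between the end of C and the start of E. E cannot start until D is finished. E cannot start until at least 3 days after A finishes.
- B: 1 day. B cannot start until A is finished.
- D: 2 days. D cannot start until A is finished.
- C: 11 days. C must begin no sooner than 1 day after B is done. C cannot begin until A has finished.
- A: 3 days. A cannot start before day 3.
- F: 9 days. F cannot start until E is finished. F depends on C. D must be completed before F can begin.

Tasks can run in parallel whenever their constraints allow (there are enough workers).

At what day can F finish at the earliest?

After its own release at day 3, A can start at day 3 and finishes at day 6.
D waits on A (finishes day 6), so it starts at day 6 and finishes at 6 + 2 = day 8.
B cannot begin until A (finishes day 6). It runs from day 6 to 6 + 1 = day 7.
C cannot start until B (finishes day 7, plus 1-day gap → day 8); A (finishes day 6). The controlling bound is day 8, so C finishes at 8 + 11 = day 19.
E cannot start until C (finishes day 19, plus 2-day gap → day 21); D (finishes day 8); A (finishes day 6, plus 3-day gap → day 9). The controlling bound is day 21, so E finishes at 21 + 7 = day 28.
F needs all of E (finishes day 28); C (finishes day 19); D (finishes day 8). That puts its earliest start at day 28; it finishes at 28 + 9 = day 37.

37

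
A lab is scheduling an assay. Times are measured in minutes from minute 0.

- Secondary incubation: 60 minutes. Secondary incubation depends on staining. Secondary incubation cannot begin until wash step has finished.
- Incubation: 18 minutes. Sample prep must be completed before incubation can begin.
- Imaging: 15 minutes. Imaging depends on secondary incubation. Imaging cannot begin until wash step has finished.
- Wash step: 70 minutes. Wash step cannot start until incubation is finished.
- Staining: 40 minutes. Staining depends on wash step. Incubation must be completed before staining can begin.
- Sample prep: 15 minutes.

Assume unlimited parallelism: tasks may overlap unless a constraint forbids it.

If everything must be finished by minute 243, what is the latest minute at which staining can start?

Nothing follows imaging; the deadline of minute 243 is its only limit. It must start by 243 − 15 = minute 228.
Secondary incubation feeds into imaging (must start by minute 228); so secondary incubation must finish by minute 228 and therefore start by minute 168.
Staining has to be done before secondary incubation (must start by minute 168). That means finishing by minute 168, i.e. starting by 168 − 40 = minute 128.

128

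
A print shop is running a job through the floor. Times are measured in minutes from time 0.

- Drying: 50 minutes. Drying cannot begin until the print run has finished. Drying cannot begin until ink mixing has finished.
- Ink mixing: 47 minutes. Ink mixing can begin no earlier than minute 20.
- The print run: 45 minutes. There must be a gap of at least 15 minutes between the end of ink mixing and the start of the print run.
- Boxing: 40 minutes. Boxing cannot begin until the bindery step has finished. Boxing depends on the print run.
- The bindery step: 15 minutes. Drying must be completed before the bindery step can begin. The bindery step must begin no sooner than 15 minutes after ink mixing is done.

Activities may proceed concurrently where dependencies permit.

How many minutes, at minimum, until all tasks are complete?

232

Ink mixing cannot begin until its own release at minute 20. It runs from minute 20 to 20 + 47 = minute 67.
After ink mixing (finishes minute 67, plus 15-minute gap → minute 82), the print run can start at minute 82 and finishes at minute 127.
Drying has to wait for the print run (finishes minute 127); ink mixing (finishes minute 67). The latest of these is minute 127, so drying runs minute 127 to 127 + 50 = minute 177.
The bindery step cannot start until drying (finishes minute 177); ink mixing (finishes minute 67, plus 15-minute gap → minute 82). The controlling bound is minute 177, so the bindery step finishes at 177 + 15 = minute 192.
Boxing needs all of the bindery step (finishes minute 192); the print run (finishes minute 127). That puts its earliest start at minute 192; it finishes at 192 + 40 = minute 232.
All tasks are finished once the last one completes. Finish times: Ink mixing at 67, The print run at 127, Drying at 177, The bindery step at 192, Boxing at 232. The latest is minute 232.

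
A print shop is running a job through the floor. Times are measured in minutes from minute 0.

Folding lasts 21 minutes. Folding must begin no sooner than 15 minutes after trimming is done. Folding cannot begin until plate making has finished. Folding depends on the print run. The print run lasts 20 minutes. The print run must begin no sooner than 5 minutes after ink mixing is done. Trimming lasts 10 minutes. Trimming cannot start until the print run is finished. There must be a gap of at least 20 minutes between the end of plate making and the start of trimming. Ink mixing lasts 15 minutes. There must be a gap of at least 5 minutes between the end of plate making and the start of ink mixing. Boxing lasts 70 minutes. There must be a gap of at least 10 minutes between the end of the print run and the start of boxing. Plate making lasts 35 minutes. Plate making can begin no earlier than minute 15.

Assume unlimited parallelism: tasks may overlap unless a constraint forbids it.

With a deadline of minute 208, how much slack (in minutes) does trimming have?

67

Plate making cannot begin until its own release at minute 15. It runs from minute 15 to 15 + 35 = minute 50.
After plate making (finishes minute 50, plus 5-minute gap → minute 55), ink mixing can start at minute 55 and finishes at minute 70.
The print run cannot begin until ink mixing (finishes minute 70, plus 5-minute gap → minute 75). It runs from minute 75 to 75 + 20 = minute 95.
For trimming: the print run (finishes minute 95); plate making (finishes minute 50, plus 20-minute gap → minute 70). Taking the maximum gives a start of minute 95, and it finishes at 95 + 10 = minute 105.

Working backward from the deadline:
Folding must finish by minute 208; it takes 21 minutes, so it must start by 208 − 21 = minute 187.
Trimming must finish before folding (must start by minute 187, minus 15-minute gap → minute 172). With a 10-minute duration, trimming must start by 172 − 10 = minute 162.
So trimming can start as early as minute 95 and as late as minute 162, giving 162 − 95 = 67 minutes of slack.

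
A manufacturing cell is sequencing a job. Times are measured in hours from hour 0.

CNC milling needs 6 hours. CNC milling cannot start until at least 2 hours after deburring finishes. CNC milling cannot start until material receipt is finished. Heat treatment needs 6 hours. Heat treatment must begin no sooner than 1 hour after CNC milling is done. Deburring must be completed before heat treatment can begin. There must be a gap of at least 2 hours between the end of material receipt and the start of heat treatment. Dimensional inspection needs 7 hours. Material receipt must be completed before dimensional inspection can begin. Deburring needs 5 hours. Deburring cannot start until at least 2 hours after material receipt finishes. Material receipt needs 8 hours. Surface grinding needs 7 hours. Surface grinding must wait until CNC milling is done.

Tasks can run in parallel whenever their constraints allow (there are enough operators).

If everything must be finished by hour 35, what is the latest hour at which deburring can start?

15

Heat treatment has no dependents, so it just needs to finish by hour 35. Starting by 35 − 6 = hour 29 achieves that.
Nothing follows surface grinding; the deadline of hour 35 is its only limit. It must start by 35 − 7 = hour 28.
CNC milling feeds heat treatment (must start by hour 29, minus 1-hour gap → hour 28); surface grinding (must start by hour 28). Taking the minimum, CNC milling must finish by hour 28 and start by 28 − 6 = hour 22.
Deburring has several dependents: CNC milling (must start by hour 22, minus 2-hour gap → hour 20); heat treatment (must start by hour 29). The earliest of those limits is hour 20, so deburring must start by 20 − 5 = hour 15.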